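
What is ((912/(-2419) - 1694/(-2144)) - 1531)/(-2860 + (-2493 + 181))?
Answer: 1323022993/4470621632 ≈ 0.29594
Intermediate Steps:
((912/(-2419) - 1694/(-2144)) - 1531)/(-2860 + (-2493 + 181)) = ((912*(-1/2419) - 1694*(-1/2144)) - 1531)/(-2860 - 2312) = ((-912/2419 + 847/1072) - 1531)/(-5172) = (1071229/2593168 - 1531)*(-1/5172) = -3969068979/2593168*(-1/5172) = 1323022993/4470621632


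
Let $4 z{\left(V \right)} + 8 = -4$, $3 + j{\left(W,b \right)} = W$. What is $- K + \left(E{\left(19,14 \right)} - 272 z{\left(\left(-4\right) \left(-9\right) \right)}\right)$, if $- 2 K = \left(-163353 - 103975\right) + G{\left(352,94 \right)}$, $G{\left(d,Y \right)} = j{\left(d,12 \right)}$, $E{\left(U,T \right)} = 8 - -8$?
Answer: $- \frac{265315}{2} \approx -1.3266 \cdot 10^{5}$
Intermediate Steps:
$E{\left(U,T \right)} = 16$ ($E{\left(U,T \right)} = 8 + 8 = 16$)
$j{\left(W,b \right)} = -3 + W$
$z{\left(V \right)} = -3$ ($z{\left(V \right)} = -2 + \frac{1}{4} \left(-4\right) = -2 - 1 = -3$)
$G{\left(d,Y \right)} = -3 + d$
$K = \frac{266979}{2}$ ($K = - \frac{\left(-163353 - 103975\right) + \left(-3 + 352\right)}{2} = - \frac{-267328 + 349}{2} = \left(- \frac{1}{2}\right) \left(-266979\right) = \frac{266979}{2} \approx 1.3349 \cdot 10^{5}$)
$- K + \left(E{\left(19,14 \right)} - 272 z{\left(\left(-4\right) \left(-9\right) \right)}\right) = \left(-1\right) \frac{266979}{2} + \left(16 - -816\right) = - \frac{266979}{2} + \left(16 + 816\right) = - \frac{266979}{2} + 832 = - \frac{265315}{2}$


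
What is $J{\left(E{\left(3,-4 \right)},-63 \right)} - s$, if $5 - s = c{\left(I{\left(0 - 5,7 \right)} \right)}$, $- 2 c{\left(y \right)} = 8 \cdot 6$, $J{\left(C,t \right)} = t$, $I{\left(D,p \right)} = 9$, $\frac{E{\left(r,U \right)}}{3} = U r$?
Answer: $-92$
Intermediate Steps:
$E{\left(r,U \right)} = 3 U r$
$c{\left(y \right)} = -24$ ($c{\left(y \right)} = - \frac{8 \cdot 6}{2} = \left(- \frac{1}{2}\right) 48 = -24$)
$s = 29$ ($s = 5 - -24 = 5 + 24 = 29$)
$J{\left(E{\left(3,-4 \right)},-63 \right)} - s = -63 - 29 = -92$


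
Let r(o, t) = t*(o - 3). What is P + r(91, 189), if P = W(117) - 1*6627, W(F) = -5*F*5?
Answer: 7080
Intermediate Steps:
W(F) = -25*F
r(o, t) = t*(-3 + o)
P = -9552 (P = -25*117 - 1*6627 = -2925 - 6627 = -9552)
P + r(91, 189) = -9552 + 189*(-3 + 91) = -9552 + 189*88 = -9552 + 16632 = 7080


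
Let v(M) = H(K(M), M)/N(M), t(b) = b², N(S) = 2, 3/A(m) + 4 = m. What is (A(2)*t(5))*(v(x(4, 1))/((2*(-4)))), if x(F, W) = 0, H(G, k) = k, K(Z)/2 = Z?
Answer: 0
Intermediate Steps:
A(m) = 3/(-4 + m)
K(Z) = 2*Z
v(M) = M/2
(A(2)*t(5))*(v(x(4, 1))/((2*(-4)))) = ((3/(-4 + 2))*5²)*(((½)*0)/((2*(-4)))) = ((3/(-2))*25)*(0/(-8)) = ((3*(-½))*25)*(0*(-⅛)) = -3/2*25*0 = -75/2*0 = 0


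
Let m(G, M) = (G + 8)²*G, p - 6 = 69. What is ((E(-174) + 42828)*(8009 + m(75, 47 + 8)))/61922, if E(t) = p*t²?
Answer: 86705080368/4423 ≈ 1.9603e+7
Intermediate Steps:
p = 75 (p = 6 + 69 = 75)
m(G, M) = G*(8 + G)² (m(G, M) = (8 + G)²*G = G*(8 + G)²)
E(t) = 75*t²
((E(-174) + 42828)*(8009 + m(75, 47 + 8)))/61922 = ((75*(-174)² + 42828)*(8009 + 75*(8 + 75)²))/61922 = ((75*30276 + 42828)*(8009 + 75*83²))*(1/61922) = ((2270700 + 42828)*(8009 + 75*6889))*(1/61922) = (2313528*(8009 + 516675))*(1/61922) = (2313528*524684)*(1/61922) = 1213871125152*(1/61922) = 86705080368/4423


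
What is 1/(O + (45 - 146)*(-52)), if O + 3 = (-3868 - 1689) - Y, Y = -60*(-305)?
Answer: -1/18608 ≈ -5.3740e-5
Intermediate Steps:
Y = 18300
O = -23860 (O = -3 + ((-3868 - 1689) - 1*18300) = -3 + (-5557 - 18300) = -3 - 23857 = -23860)
1/(O + (45 - 146)*(-52)) = 1/(-23860 + (45 - 146)*(-52)) = 1/(-23860 - 101*(-52)) = 1/(-23860 + 5252) = 1/(-18608) = -1/18608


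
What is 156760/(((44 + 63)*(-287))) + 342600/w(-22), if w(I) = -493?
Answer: -10598186080/15139537 ≈ -700.03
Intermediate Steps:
156760/(((44 + 63)*(-287))) + 342600/w(-22) = 156760/(((44 + 63)*(-287))) + 342600/(-493) = 156760/((107*(-287))) + 342600*(-1/493) = 156760/(-30709) - 342600/493 = 156760*(-1/30709) - 342600/493 = -156760/30709 - 342600/493 = -10598186080/15139537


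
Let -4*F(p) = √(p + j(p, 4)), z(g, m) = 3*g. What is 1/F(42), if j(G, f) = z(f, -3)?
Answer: -2*√6/9 ≈ -0.54433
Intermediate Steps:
j(G, f) = 3*f
F(p) = -√(12 + p)/4 (F(p) = -√(p + 3*4)/4 = -√(p + 12)/4 = -√(12 + p)/4)
1/F(42) = 1/(-√(12 + 42)/4) = 1/(-3*√6/4) = -2*√6/9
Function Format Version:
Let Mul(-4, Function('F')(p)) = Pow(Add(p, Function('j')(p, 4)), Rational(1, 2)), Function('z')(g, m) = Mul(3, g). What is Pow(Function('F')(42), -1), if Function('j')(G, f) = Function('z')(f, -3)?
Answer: Mul(Rational(-2, 9), Pow(6, Rational(1, 2))) ≈ -0.54433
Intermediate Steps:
Function('j')(G, f) = Mul(3, f)
Function('F')(p) = Mul(Rational(-1, 4), Pow(Add(12, p), Rational(1, 2))) (Function('F')(p) = Mul(Rational(-1, 4), Pow(Add(p, Mul(3, 4)), Rational(1, 2))) = Mul(Rational(-1, 4), Pow(Add(p, 12), Rational(1, 2))) = Mul(Rational(-1, 4), Pow(Add(12, p), Rational(1, 2))))
Pow(Function('F')(42), -1) = Pow(Mul(Rational(-1, 4), Pow(Add(12, 42), Rational(1, 2))), -1) = Pow(Mul(Rational(-1, 4), Pow(54, Rational(1, 2))), -1) = Pow(Mul(Rational(-1, 4), Mul(3, Pow(6, Rational(1, 2)))), -1) = Pow(Mul(Rational(-3, 4), Pow(6, Rational(1, 2))), -1) = Mul(Rational(-2, 9), Pow(6, Rational(1, 2)))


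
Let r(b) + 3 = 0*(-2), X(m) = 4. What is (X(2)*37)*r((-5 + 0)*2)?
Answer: -444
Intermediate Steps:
r(b) = -3 (r(b) = -3 + 0*(-2) = -3 + 0 = -3)
(X(2)*37)*r((-5 + 0)*2) = (4*37)*(-3) = 148*(-3) = -444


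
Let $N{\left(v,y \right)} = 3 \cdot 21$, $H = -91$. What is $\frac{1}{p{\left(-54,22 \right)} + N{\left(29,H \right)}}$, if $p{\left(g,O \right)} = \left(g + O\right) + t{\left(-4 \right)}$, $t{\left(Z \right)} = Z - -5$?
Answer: $\frac{1}{32} \approx 0.03125$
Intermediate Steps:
$t{\left(Z \right)} = 5 + Z$ ($t{\left(Z \right)} = Z + 5 = 5 + Z$)
$p{\left(g,O \right)} = 1 + O + g$ ($p{\left(g,O \right)} = \left(g + O\right) + \left(5 - 4\right) = \left(O + g\right) + 1 = 1 + O + g$)
$N{\left(v,y \right)} = 63$
$\frac{1}{p{\left(-54,22 \right)} + N{\left(29,H \right)}} = \frac{1}{\left(1 + 22 - 54\right) + 63} = \frac{1}{-31 + 63} = \frac{1}{32}$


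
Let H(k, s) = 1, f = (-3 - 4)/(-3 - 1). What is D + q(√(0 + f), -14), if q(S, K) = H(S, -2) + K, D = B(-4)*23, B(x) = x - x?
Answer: -13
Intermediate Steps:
B(x) = 0
f = 7/4 (f = -7/(-4) = -7*(-¼) = 7/4 ≈ 1.7500)
D = 0 (D = 0*23 = 0)
q(S, K) = 1 + K
D + q(√(0 + f), -14) = 0 + (1 - 14) = 0 - 13 = -13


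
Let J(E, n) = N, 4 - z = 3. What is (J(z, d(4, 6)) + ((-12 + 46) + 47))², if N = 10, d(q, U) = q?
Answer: 8281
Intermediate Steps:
z = 1 (z = 4 - 1*3 = 4 - 3 = 1)
J(E, n) = 10
(J(z, d(4, 6)) + ((-12 + 46) + 47))² = (10 + ((-12 + 46) + 47))² = (10 + (34 + 47))² = (10 + 81)² = 91² = 8281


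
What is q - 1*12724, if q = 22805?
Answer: 10081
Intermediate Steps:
q - 1*12724 = 22805 - 1*12724 = 22805 - 12724 = 10081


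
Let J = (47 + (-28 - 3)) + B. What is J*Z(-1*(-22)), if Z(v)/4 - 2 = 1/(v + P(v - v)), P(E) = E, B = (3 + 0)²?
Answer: 2250/11 ≈ 204.55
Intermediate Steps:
B = 9 (B = 3² = 9)
Z(v) = 8 + 4/v (Z(v) = 8 + 4/(v + (v - v)) = 8 + 4/(v + 0) = 8 + 4/v)
J = 25 (J = (47 + (-28 - 3)) + 9 = (47 - 31) + 9 = 16 + 9 = 25)
J*Z(-1*(-22)) = 25*(8 + 4/((-1*(-22)))) = 25*(8 + 4/22) = 25*(8 + 4*(1/22)) = 25*(8 + 2/11) = 25*(90/11) = 2250/11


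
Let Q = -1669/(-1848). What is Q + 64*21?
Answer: 2485381/1848 ≈ 1344.9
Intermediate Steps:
Q = 1669/1848 (Q = -1669*(-1/1848) = 1669/1848 ≈ 0.90314)
Q + 64*21 = 1669/1848 + 64*21 = 1669/1848 + 1344 = 2485381/1848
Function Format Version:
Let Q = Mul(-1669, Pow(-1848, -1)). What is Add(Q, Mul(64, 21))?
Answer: Rational(2485381, 1848) ≈ 1344.9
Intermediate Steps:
Q = Rational(1669, 1848) (Q = Mul(-1669, Rational(-1, 1848)) = Rational(1669, 1848) ≈ 0.90314)
Add(Q, Mul(64, 21)) = Add(Rational(1669, 1848), Mul(64, 21)) = Add(Rational(1669, 1848), 1344) = Rational(2485381, 1848)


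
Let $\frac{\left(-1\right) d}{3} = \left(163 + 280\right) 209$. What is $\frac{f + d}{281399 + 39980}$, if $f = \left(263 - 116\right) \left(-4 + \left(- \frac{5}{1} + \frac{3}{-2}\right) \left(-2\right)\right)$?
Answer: $- \frac{276438}{321379} \approx -0.86016$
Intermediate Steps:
$f = 1323$ ($f = 147 \left(-4 + \left(\left(-5\right) 1 + 3 \left(- \frac{1}{2}\right)\right) \left(-2\right)\right) = 147 \left(-4 + \left(-5 - \frac{3}{2}\right) \left(-2\right)\right) = 147 \left(-4 - -13\right) = 147 \left(-4 + 13\right) = 147 \cdot 9 = 1323$)
$d = -277761$ ($d = - 3 \left(163 + 280\right) 209 = - 3 \cdot 443 \cdot 209 = \left(-3\right) 92587 = -277761$)
$\frac{f + d}{281399 + 39980} = \frac{1323 - 277761}{281399 + 39980} = - \frac{276438}{321379}$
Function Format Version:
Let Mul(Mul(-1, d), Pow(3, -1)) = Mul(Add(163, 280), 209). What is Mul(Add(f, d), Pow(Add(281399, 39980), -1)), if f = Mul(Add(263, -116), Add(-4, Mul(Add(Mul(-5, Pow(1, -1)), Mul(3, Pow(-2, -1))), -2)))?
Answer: Rational(-276438, 321379) ≈ -0.86016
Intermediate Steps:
f = 1323 (f = Mul(147, Add(-4, Mul(Add(Mul(-5, 1), Mul(3, Rational(-1, 2))), -2))) = Mul(147, Add(-4, Mul(Add(-5, Rational(-3, 2)), -2))) = Mul(147, Add(-4, Mul(Rational(-13, 2), -2))) = Mul(147, Add(-4, 13)) = Mul(147, 9) = 1323)
d = -277761 (d = Mul(-3, Mul(Add(163, 280), 209)) = Mul(-3, Mul(443, 209)) = Mul(-3, 92587) = -277761)
Mul(Add(f, d), Pow(Add(281399, 39980), -1)) = Mul(Add(1323, -277761), Pow(Add(281399, 39980), -1)) = Mul(-276438, Pow(321379, -1)) = Mul(-276438, Rational(1, 321379)) = Rational(-276438, 321379)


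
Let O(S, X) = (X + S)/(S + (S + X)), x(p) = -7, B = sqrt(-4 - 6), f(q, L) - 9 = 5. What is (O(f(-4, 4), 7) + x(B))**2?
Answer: 1024/25 ≈ 40.960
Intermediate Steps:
f(q, L) = 14 (f(q, L) = 9 + 5 = 14)
B = I*sqrt(10) (B = sqrt(-10) = I*sqrt(10) ≈ 3.1623*I)
O(S, X) = (S + X)/(X + 2*S)
(O(f(-4, 4), 7) + x(B))**2 = ((14 + 7)/(7 + 2*14) - 7)**2 = (21/(7 + 28) - 7)**2 = (21/35 - 7)**2 = ((1/35)*21 - 7)**2 = (3/5 - 7)**2 = (-32/5)**2 = 1024/25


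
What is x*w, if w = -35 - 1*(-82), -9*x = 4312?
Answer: -202664/9 ≈ -22518.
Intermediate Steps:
x = -4312/9 (x = -⅑*4312 = -4312/9 ≈ -479.11)
w = 47 (w = -35 + 82 = 47)
x*w = -4312/9*47 = -202664/9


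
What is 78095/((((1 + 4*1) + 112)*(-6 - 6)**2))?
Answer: 78095/16848 ≈ 4.6353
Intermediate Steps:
78095/((((1 + 4*1) + 112)*(-6 - 6)**2)) = 78095/((((1 + 4) + 112)*(-12)**2)) = 78095/(((5 + 112)*144)) = 78095/((117*144)) = 78095/16848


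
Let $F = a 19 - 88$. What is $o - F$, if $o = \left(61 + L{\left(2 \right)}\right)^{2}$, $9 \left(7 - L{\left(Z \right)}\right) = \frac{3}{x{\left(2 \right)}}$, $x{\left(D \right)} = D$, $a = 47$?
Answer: $\frac{136669}{36} \approx 3796.4$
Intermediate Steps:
$L{\left(Z \right)} = \frac{41}{6}$ ($L{\left(Z \right)} = 7 - \frac{3 \cdot \frac{1}{2}}{9} = 7 - \frac{1}{6} = \frac{41}{6}$)
$o = \frac{165649}{36}$ ($o = \left(61 + \frac{41}{6}\right)^{2} = \left(\frac{407}{6}\right)^{2} = \frac{165649}{36} \approx 4601.4$)
$F = 805$ ($F = 47 \cdot 19 - 88 = 893 - 88 = 805$)
$o - F = \frac{165649}{36} - 805 = \frac{136669}{36}$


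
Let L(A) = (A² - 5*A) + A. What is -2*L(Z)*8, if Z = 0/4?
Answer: 0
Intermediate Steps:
Z = 0 (Z = 0*(¼) = 0)
L(A) = A² - 4*A
-2*L(Z)*8 = -0*(-4 + 0)*8 = -0*(-4)*8 = -2*0*8 = 0*8 = 0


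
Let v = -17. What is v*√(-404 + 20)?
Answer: -136*I*√6 ≈ -333.13*I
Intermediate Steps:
v*√(-404 + 20) = -17*√(-404 + 20) = -136*I*√6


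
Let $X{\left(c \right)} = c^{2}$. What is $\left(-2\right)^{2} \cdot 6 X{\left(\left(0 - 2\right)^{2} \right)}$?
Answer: $384$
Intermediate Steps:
$\left(-2\right)^{2} \cdot 6 X{\left(\left(0 - 2\right)^{2} \right)} = \left(-2\right)^{2} \cdot 6 \left(\left(0 - 2\right)^{2}\right)^{2} = 4 \cdot 6 \left(\left(-2\right)^{2}\right)^{2} = 24 \cdot 4^{2} = 24 \cdot 16 = 384$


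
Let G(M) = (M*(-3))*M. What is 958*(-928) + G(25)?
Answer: -890899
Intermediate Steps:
G(M) = -3*M**2 (G(M) = (-3*M)*M = -3*M**2)
958*(-928) + G(25) = 958*(-928) - 3*25**2 = -889024 - 3*625 = -889024 - 1875 = -890899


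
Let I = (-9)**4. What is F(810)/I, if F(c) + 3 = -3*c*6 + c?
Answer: -4591/2187 ≈ -2.0992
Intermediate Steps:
I = 6561
F(c) = -3 - 17*c (F(c) = -3 + (-3*c*6 + c) = -3 + (-18*c + c) = -3 - 17*c)
F(810)/I = (-3 - 17*810)/6561 = (-3 - 13770)*(1/6561) = -13773*1/6561 = -4591/2187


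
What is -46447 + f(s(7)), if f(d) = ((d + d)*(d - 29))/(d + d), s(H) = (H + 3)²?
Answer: -46376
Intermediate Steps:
s(H) = (3 + H)²
f(d) = -29 + d (f(d) = ((2*d)*(-29 + d))/((2*d)) = (1/(2*d))*(2*d*(-29 + d)) = -29 + d)
-46447 + f(s(7)) = -46447 + (-29 + (3 + 7)²) = -46447 + (-29 + 10²) = -46447 + (-29 + 100) = -46447 + 71 = -46376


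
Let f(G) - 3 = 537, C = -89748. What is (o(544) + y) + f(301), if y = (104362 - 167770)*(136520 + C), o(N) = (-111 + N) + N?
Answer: -2965717459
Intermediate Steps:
f(G) = 540 (f(G) = 3 + 537 = 540)
o(N) = -111 + 2*N
y = -2965718976 (y = (104362 - 167770)*(136520 - 89748) = -63408*46772 = -2965718976)
(o(544) + y) + f(301) = ((-111 + 2*544) - 2965718976) + 540 = ((-111 + 1088) - 2965718976) + 540 = (977 - 2965718976) + 540 = -2965717999 + 540 = -2965717459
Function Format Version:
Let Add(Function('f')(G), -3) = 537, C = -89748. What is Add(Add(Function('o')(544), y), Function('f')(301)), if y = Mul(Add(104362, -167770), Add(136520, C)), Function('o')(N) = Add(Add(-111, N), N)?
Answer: -2965717459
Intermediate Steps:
Function('f')(G) = 540 (Function('f')(G) = Add(3, 537) = 540)
Function('o')(N) = Add(-111, Mul(2, N))
y = -2965718976 (y = Mul(Add(104362, -167770), Add(136520, -89748)) = Mul(-63408, 46772) = -2965718976)
Add(Add(Function('o')(544), y), Function('f')(301)) = Add(Add(Add(-111, Mul(2, 544)), -2965718976), 540) = Add(Add(Add(-111, 1088), -2965718976), 540) = Add(Add(977, -2965718976), 540) = Add(-2965717999, 540) = -2965717459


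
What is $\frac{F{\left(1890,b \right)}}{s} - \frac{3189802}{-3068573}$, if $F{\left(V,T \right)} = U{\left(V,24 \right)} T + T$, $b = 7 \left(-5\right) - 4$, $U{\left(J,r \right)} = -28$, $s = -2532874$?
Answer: $\frac{8076135343579}{7772308768802} \approx 1.0391$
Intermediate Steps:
$b = -39$ ($b = -35 - 4 = -39$)
$F{\left(V,T \right)} = - 27 T$ ($F{\left(V,T \right)} = - 28 T + T = - 27 T$)
$\frac{F{\left(1890,b \right)}}{s} - \frac{3189802}{-3068573} = \frac{\left(-27\right) \left(-39\right)}{-2532874} - \frac{3189802}{-3068573} = 1053 \left(- \frac{1}{2532874}\right) - - \frac{3189802}{3068573} = - \frac{1053}{2532874} + \frac{3189802}{3068573} = \frac{8076135343579}{7772308768802}$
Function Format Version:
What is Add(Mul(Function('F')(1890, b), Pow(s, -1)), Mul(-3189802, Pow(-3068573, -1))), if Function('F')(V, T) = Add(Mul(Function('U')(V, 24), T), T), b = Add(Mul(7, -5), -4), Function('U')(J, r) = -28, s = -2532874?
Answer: Rational(8076135343579, 7772308768802) ≈ 1.0391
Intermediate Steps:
b = -39 (b = Add(-35, -4) = -39)
Function('F')(V, T) = Mul(-27, T) (Function('F')(V, T) = Add(Mul(-28, T), T) = Mul(-27, T))
Add(Mul(Function('F')(1890, b), Pow(s, -1)), Mul(-3189802, Pow(-3068573, -1))) = Add(Mul(Mul(-27, -39), Pow(-2532874, -1)), Mul(-3189802, Pow(-3068573, -1))) = Add(Mul(1053, Rational(-1, 2532874)), Mul(-3189802, Rational(-1, 3068573))) = Add(Rational(-1053, 2532874), Rational(3189802, 3068573)) = Rational(8076135343579, 7772308768802)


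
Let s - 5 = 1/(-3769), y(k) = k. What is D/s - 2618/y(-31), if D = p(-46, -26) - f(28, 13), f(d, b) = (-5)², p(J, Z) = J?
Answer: 41038023/584164 ≈ 70.251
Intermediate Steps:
f(d, b) = 25
D = -71 (D = -46 - 1*25 = -46 - 25 = -71)
s = 18844/3769 (s = 5 + 1/(-3769) = 5 - 1/3769 = 18844/3769 ≈ 4.9997)
D/s - 2618/y(-31) = -71/18844/3769 - 2618/(-31) = -71*3769/18844 - 2618*(-1/31) = -267599/18844 + 2618/31 = 41038023/584164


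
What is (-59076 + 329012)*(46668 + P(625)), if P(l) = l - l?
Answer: 12597373248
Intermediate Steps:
P(l) = 0
(-59076 + 329012)*(46668 + P(625)) = (-59076 + 329012)*(46668 + 0) = 269936*46668 = 12597373248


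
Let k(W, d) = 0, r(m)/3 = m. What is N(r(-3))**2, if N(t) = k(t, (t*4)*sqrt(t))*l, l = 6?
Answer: 0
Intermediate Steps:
r(m) = 3*m
N(t) = 0 (N(t) = 0*6 = 0)
N(r(-3))**2 = 0**2 = 0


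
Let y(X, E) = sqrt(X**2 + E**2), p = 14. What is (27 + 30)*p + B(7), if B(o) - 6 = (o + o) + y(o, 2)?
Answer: 818 + sqrt(53) ≈ 825.28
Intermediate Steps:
y(X, E) = sqrt(E**2 + X**2)
B(o) = 6 + sqrt(4 + o**2) + 2*o (B(o) = 6 + ((o + o) + sqrt(2**2 + o**2)) = 6 + (2*o + sqrt(4 + o**2)) = 6 + (sqrt(4 + o**2) + 2*o) = 6 + sqrt(4 + o**2) + 2*o)
(27 + 30)*p + B(7) = (27 + 30)*14 + (6 + sqrt(4 + 7**2) + 2*7) = 57*14 + (6 + sqrt(4 + 49) + 14) = 798 + (6 + sqrt(53) + 14) = 798 + (20 + sqrt(53)) = 818 + sqrt(53)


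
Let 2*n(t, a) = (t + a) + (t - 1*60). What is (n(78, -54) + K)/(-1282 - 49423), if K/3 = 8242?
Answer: -24747/50705 ≈ -0.48806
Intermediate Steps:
K = 24726 (K = 3*8242 = 24726)
n(t, a) = -30 + t + a/2 (n(t, a) = ((t + a) + (t - 1*60))/2 = ((a + t) + (t - 60))/2 = ((a + t) + (-60 + t))/2 = (-60 + a + 2*t)/2 = -30 + t + a/2)
(n(78, -54) + K)/(-1282 - 49423) = ((-30 + 78 + (½)*(-54)) + 24726)/(-1282 - 49423) = ((-30 + 78 - 27) + 24726)/(-50705) = (21 + 24726)*(-1/50705) = 24747*(-1/50705) = -24747/50705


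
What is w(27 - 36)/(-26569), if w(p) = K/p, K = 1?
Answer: 1/239121 ≈ 4.1820e-6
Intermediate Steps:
w(p) = 1/p
w(27 - 36)/(-26569) = 1/((27 - 36)*(-26569)) = -1/26569/(-9) = -⅑*(-1/26569) = 1/239121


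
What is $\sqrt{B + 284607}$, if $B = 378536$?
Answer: $\sqrt{663143} \approx 814.34$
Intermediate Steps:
$\sqrt{B + 284607} = \sqrt{378536 + 284607} = \sqrt{663143}$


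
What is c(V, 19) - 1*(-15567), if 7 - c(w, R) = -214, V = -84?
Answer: 15788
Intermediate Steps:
c(w, R) = 221 (c(w, R) = 7 - 1*(-214) = 7 + 214 = 221)
c(V, 19) - 1*(-15567) = 221 - 1*(-15567) = 221 + 15567 = 15788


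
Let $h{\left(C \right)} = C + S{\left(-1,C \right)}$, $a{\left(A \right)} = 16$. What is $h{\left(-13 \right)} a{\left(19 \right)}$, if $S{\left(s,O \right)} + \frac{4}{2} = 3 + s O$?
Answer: $16$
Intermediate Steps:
$S{\left(s,O \right)} = 1 + O s$ ($S{\left(s,O \right)} = -2 + \left(3 + s O\right) = -2 + \left(3 + O s\right) = 1 + O s$)
$h{\left(C \right)} = 1$ ($h{\left(C \right)} = C + \left(1 + C \left(-1\right)\right) = C - \left(-1 + C\right) = 1$)
$h{\left(-13 \right)} a{\left(19 \right)} = 1 \cdot 16 = 16$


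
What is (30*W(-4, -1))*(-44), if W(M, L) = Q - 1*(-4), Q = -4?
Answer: 0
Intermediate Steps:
W(M, L) = 0 (W(M, L) = -4 - 1*(-4) = -4 + 4 = 0)
(30*W(-4, -1))*(-44) = (30*0)*(-44) = 0*(-44) = 0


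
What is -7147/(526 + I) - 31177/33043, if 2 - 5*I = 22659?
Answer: 79487118/94536023 ≈ 0.84081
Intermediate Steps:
I = -22657/5 (I = ⅖ - ⅕*22659 = ⅖ - 22659/5 = -22657/5 ≈ -4531.4)
-7147/(526 + I) - 31177/33043 = -7147/(526 - 22657/5) - 31177/33043 = -7147/(-20027/5) - 31177*1/33043 = -7147*(-5/20027) - 31177/33043 = 5105/2861 - 31177/33043 = 79487118/94536023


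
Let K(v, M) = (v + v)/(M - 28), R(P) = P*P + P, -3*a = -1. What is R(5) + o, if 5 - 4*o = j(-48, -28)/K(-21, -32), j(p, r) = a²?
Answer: 7865/252 ≈ 31.210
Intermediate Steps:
a = ⅓ (a = -⅓*(-1) = ⅓ ≈ 0.33333)
R(P) = P + P² (R(P) = P² + P = P + P²)
j(p, r) = ⅑ (j(p, r) = (⅓)² = ⅑)
K(v, M) = 2*v/(-28 + M) (K(v, M) = (2*v)/(-28 + M) = 2*v/(-28 + M))
o = 305/252 (o = 5/4 - 1/(36*(2*(-21)/(-28 - 32))) = 5/4 - 1/(36*(2*(-21)/(-60))) = 5/4 - 1/(36*(2*(-21)*(-1/60))) = 5/4 - 1/(36*7/10) = 5/4 - 10/(36*7) = 5/4 - ¼*10/63 = 5/4 - 5/126 = 305/252 ≈ 1.2103)
R(5) + o = 5*(1 + 5) + 305/252 = 5*6 + 305/252 = 30 + 305/252 = 7865/252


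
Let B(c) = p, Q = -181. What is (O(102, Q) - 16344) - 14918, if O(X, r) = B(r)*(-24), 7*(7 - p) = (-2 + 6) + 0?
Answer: -219914/7 ≈ -31416.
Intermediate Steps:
p = 45/7 (p = 7 - ((-2 + 6) + 0)/7 = 7 - (4 + 0)/7 = 7 - ⅐*4 = 7 - 4/7 = 45/7 ≈ 6.4286)
B(c) = 45/7
O(X, r) = -1080/7 (O(X, r) = (45/7)*(-24) = -1080/7)
(O(102, Q) - 16344) - 14918 = (-1080/7 - 16344) - 14918 = -115488/7 - 14918 = -219914/7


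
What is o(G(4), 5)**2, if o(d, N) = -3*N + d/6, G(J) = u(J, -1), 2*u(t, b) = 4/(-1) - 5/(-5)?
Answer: 3721/16 ≈ 232.56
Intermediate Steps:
u(t, b) = -3/2 (u(t, b) = (4/(-1) - 5/(-5))/2 = (4*(-1) - 5*(-1/5))/2 = (-4 + 1)/2 = (1/2)*(-3) = -3/2)
G(J) = -3/2
o(d, N) = -3*N + d/6 (o(d, N) = -3*N + d*(1/6) = -3*N + d/6)
o(G(4), 5)**2 = (-3*5 + (1/6)*(-3/2))**2 = (-15 - 1/4)**2 = (-61/4)**2 = 3721/16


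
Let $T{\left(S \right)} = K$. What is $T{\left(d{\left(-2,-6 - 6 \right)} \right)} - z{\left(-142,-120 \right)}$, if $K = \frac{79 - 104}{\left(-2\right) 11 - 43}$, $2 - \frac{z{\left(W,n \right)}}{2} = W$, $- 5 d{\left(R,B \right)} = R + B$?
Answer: $- \frac{3739}{13} \approx -287.62$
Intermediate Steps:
$d{\left(R,B \right)} = - \frac{B}{5} - \frac{R}{5}$ ($d{\left(R,B \right)} = - \frac{R + B}{5} = - \frac{B + R}{5} = - \frac{B}{5} - \frac{R}{5}$)
$z{\left(W,n \right)} = 4 - 2 W$
$K = \frac{5}{13}$ ($K = - \frac{25}{-22 - 43} = - \frac{25}{-65} = \left(-25\right) \left(- \frac{1}{65}\right) = \frac{5}{13} \approx 0.38462$)
$T{\left(S \right)} = \frac{5}{13}$
$T{\left(d{\left(-2,-6 - 6 \right)} \right)} - z{\left(-142,-120 \right)} = \frac{5}{13} - \left(4 - -284\right) = \frac{5}{13} - \left(4 + 284\right) = \frac{5}{13} - 288 = - \frac{3739}{13}$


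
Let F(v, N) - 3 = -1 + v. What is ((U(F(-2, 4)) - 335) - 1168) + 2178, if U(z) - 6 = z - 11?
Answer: 670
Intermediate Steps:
F(v, N) = 2 + v (F(v, N) = 3 + (-1 + v) = 2 + v)
U(z) = -5 + z (U(z) = 6 + (z - 11) = 6 + (-11 + z) = -5 + z)
((U(F(-2, 4)) - 335) - 1168) + 2178 = (((-5 + (2 - 2)) - 335) - 1168) + 2178 = (((-5 + 0) - 335) - 1168) + 2178 = ((-5 - 335) - 1168) + 2178 = (-340 - 1168) + 2178 = -1508 + 2178 = 670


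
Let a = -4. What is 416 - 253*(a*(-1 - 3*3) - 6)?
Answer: -8186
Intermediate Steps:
416 - 253*(a*(-1 - 3*3) - 6) = 416 - 253*(-4*(-1 - 3*3) - 6) = 416 - 253*(-4*(-1 - 9) - 6) = 416 - 253*(-4*(-10) - 6) = 416 - 253*(40 - 6) = 416 - 253*34 = 416 - 8602 = -8186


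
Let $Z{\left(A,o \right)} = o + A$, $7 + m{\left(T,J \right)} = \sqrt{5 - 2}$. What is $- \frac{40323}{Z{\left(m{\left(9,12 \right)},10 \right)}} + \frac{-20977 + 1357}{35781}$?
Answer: $- \frac{480945501}{23854} + \frac{13441 \sqrt{3}}{2} \approx -8521.8$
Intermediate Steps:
$m{\left(T,J \right)} = -7 + \sqrt{3}$ ($m{\left(T,J \right)} = -7 + \sqrt{5 - 2} = -7 + \sqrt{3}$)
$Z{\left(A,o \right)} = A + o$
$- \frac{40323}{Z{\left(m{\left(9,12 \right)},10 \right)}} + \frac{-20977 + 1357}{35781} = - \frac{40323}{\left(-7 + \sqrt{3}\right) + 10} + \frac{-20977 + 1357}{35781} = - \frac{40323}{3 + \sqrt{3}} - \frac{6540}{11927} = - \frac{6540}{11927} - \frac{40323}{3 + \sqrt{3}}$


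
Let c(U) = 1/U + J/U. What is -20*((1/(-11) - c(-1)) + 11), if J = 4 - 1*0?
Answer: -3500/11 ≈ -318.18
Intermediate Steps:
J = 4 (J = 4 + 0 = 4)
c(U) = 5/U (c(U) = 1/U + 4/U = 5/U)
-20*((1/(-11) - c(-1)) + 11) = -20*((1/(-11) - 5/(-1)) + 11) = -20*((-1/11 - 5*(-1)) + 11) = -20*((-1/11 - 1*(-5)) + 11) = -20*((-1/11 + 5) + 11) = -20*(54/11 + 11) = -20*175/11 = -3500/11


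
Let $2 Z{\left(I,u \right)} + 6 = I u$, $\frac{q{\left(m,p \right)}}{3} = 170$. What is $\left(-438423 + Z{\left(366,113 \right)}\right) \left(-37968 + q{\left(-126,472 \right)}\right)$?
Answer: $15647967126$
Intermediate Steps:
$q{\left(m,p \right)} = 510$ ($q{\left(m,p \right)} = 3 \cdot 170 = 510$)
$Z{\left(I,u \right)} = -3 + \frac{I u}{2}$
$\left(-438423 + Z{\left(366,113 \right)}\right) \left(-37968 + q{\left(-126,472 \right)}\right) = \left(-438423 - \left(3 - 20679\right)\right) \left(-37968 + 510\right) = \left(-438423 + \left(-3 + 20679\right)\right) \left(-37458\right) = \left(-438423 + 20676\right) \left(-37458\right) = \left(-417747\right) \left(-37458\right) = 15647967126$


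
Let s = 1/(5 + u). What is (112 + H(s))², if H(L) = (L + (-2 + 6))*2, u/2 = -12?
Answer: 5189284/361 ≈ 14375.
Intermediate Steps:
u = -24 (u = 2*(-12) = -24)
s = -1/19 (s = 1/(5 - 24) = 1/(-19) = -1/19 ≈ -0.052632)
H(L) = 8 + 2*L (H(L) = (L + 4)*2 = (4 + L)*2 = 8 + 2*L)
(112 + H(s))² = (112 + (8 + 2*(-1/19)))² = (112 + (8 - 2/19))² = (112 + 150/19)² = (2278/19)² = 5189284/361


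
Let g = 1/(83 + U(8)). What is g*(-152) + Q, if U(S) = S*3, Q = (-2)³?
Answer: -1008/107 ≈ -9.4206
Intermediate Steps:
Q = -8
U(S) = 3*S
g = 1/107 (g = 1/(83 + 3*8) = 1/(83 + 24) = 1/107 ≈ 0.0093458)
g*(-152) + Q = (1/107)*(-152) - 8 = -152/107 - 8 = -1008/107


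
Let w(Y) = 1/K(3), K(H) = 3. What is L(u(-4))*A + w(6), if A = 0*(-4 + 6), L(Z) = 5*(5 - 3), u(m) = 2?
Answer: ⅓ ≈ 0.33333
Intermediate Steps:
w(Y) = ⅓ (w(Y) = 1/3 = ⅓)
L(Z) = 10 (L(Z) = 5*2 = 10)
A = 0 (A = 0*2 = 0)
L(u(-4))*A + w(6) = 10*0 + ⅓ = 0 + ⅓ = ⅓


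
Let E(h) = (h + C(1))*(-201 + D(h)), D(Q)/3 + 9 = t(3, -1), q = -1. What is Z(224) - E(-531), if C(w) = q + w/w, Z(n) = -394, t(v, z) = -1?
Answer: -123055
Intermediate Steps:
D(Q) = -30 (D(Q) = -27 + 3*(-1) = -27 - 3 = -30)
C(w) = 0 (C(w) = -1 + w/w = -1 + 1 = 0)
E(h) = -231*h (E(h) = (h + 0)*(-201 - 30) = h*(-231) = -231*h)
Z(224) - E(-531) = -394 - (-231)*(-531) = -394 - 1*122661 = -394 - 122661 = -123055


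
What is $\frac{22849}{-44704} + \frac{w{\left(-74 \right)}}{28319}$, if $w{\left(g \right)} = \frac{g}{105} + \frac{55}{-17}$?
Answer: $- \frac{1155317986567}{2259761048160} \approx -0.51126$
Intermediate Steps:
$w{\left(g \right)} = - \frac{55}{17} + \frac{g}{105}$ ($w{\left(g \right)} = g \frac{1}{105} + 55 \left(- \frac{1}{17}\right) = \frac{g}{105} - \frac{55}{17} = - \frac{55}{17} + \frac{g}{105}$)
$\frac{22849}{-44704} + \frac{w{\left(-74 \right)}}{28319} = \frac{22849}{-44704} + \frac{- \frac{55}{17} + \frac{1}{105} \left(-74\right)}{28319} = 22849 \left(- \frac{1}{44704}\right) + \left(- \frac{55}{17} - \frac{74}{105}\right) \frac{1}{28319} = - \frac{22849}{44704} - \frac{7033}{50549415} = - \frac{1155317986567}{2259761048160}$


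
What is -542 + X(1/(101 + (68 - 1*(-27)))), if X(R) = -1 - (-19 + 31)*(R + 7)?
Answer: -30726/49 ≈ -627.06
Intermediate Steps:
X(R) = -85 - 12*R (X(R) = -1 - 12*(7 + R) = -1 - (84 + 12*R) = -1 + (-84 - 12*R) = -85 - 12*R)
-542 + X(1/(101 + (68 - 1*(-27)))) = -542 + (-85 - 12/(101 + (68 - 1*(-27)))) = -542 + (-85 - 12/(101 + (68 + 27))) = -542 + (-85 - 12/(101 + 95)) = -542 + (-85 - 12/196) = -542 + (-85 - 12*1/196) = -542 + (-85 - 3/49) = -542 - 4168/49 = -30726/49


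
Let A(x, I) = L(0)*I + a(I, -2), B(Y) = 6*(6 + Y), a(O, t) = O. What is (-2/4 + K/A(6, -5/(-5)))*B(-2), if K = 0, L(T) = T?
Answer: -12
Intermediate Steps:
B(Y) = 36 + 6*Y
A(x, I) = I (A(x, I) = 0*I + I = 0 + I = I)
(-2/4 + K/A(6, -5/(-5)))*B(-2) = (-2/4 + 0/((-5/(-5))))*(36 + 6*(-2)) = (-2*¼ + 0/((-5*(-⅕))))*(36 - 12) = (-½ + 0/1)*24 = (-½ + 0*1)*24 = (-½ + 0)*24 = -½*24 = -12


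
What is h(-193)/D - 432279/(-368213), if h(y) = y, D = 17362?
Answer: 7434162889/6392914106 ≈ 1.1629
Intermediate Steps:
h(-193)/D - 432279/(-368213) = -193/17362 - 432279/(-368213) = -193*1/17362 - 432279*(-1/368213) = -193/17362 + 432279/368213 = 7434162889/6392914106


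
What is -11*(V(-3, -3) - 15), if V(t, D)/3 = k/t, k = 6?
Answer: 231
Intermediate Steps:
V(t, D) = 18/t (V(t, D) = 3*(6/t) = 18/t)
-11*(V(-3, -3) - 15) = -11*(18/(-3) - 15) = -11*(18*(-⅓) - 15) = -11*(-6 - 15) = -11*(-21) = 231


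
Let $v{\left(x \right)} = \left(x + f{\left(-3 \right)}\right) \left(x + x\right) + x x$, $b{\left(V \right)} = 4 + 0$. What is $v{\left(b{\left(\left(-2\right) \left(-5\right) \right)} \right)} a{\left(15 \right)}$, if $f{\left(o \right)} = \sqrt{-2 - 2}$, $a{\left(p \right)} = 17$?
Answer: $816 + 272 i \approx 816.0 + 272.0 i$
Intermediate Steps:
$f{\left(o \right)} = 2 i$ ($f{\left(o \right)} = \sqrt{-4} = 2 i$)
$b{\left(V \right)} = 4$
$v{\left(x \right)} = x^{2} + 2 x \left(x + 2 i\right)$ ($v{\left(x \right)} = \left(x + 2 i\right) \left(x + x\right) + x x = \left(x + 2 i\right) 2 x + x^{2} = 2 x \left(x + 2 i\right) + x^{2} = x^{2} + 2 x \left(x + 2 i\right)$)
$v{\left(b{\left(\left(-2\right) \left(-5\right) \right)} \right)} a{\left(15 \right)} = 4 \left(3 \cdot 4 + 4 i\right) 17 = 4 \left(12 + 4 i\right) 17 = \left(48 + 16 i\right) 17 = 816 + 272 i$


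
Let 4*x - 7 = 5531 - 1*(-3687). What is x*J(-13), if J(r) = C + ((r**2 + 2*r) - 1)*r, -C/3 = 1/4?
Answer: -68145075/16 ≈ -4.2591e+6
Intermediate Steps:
C = -3/4 ≈ -0.75000
x = 9225/4 (x = 7/4 + (5531 - 1*(-3687))/4 = 7/4 + (5531 + 3687)/4 = 7/4 + (1/4)*9218 = 7/4 + 4609/2 = 9225/4 ≈ 2306.3)
J(r) = -3/4 + r*(-1 + r**2 + 2*r) (J(r) = -3/4 + ((r**2 + 2*r) - 1)*r = -3/4 + (-1 + r**2 + 2*r)*r = -3/4 + r*(-1 + r**2 + 2*r))
x*J(-13) = 9225*(-3/4 + (-13)**3 - 1*(-13) + 2*(-13)**2)/4 = 9225*(-3/4 - 2197 + 13 + 2*169)/4 = 9225*(-3/4 - 2197 + 13 + 338)/4 = (9225/4)*(-7387/4) = -68145075/16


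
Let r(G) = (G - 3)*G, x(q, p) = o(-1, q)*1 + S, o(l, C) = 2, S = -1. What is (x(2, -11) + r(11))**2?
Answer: 7921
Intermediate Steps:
x(q, p) = 1 (x(q, p) = 2*1 - 1 = 2 - 1 = 1)
r(G) = G*(-3 + G) (r(G) = (-3 + G)*G = G*(-3 + G))
(x(2, -11) + r(11))**2 = (1 + 11*(-3 + 11))**2 = (1 + 11*8)**2 = (1 + 88)**2 = 89**2 = 7921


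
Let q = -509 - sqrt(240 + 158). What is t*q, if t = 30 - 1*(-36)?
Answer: -33594 - 66*sqrt(398) ≈ -34911.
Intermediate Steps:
q = -509 - sqrt(398) ≈ -528.95
t = 66 (t = 30 + 36 = 66)
t*q = 66*(-509 - sqrt(398)) = -33594 - 66*sqrt(398)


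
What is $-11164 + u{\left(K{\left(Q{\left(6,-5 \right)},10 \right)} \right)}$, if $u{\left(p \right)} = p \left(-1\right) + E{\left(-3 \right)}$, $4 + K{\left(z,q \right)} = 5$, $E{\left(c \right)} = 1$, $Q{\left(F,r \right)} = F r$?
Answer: $-11164$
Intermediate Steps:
$K{\left(z,q \right)} = 1$ ($K{\left(z,q \right)} = -4 + 5 = 1$)
$u{\left(p \right)} = 1 - p$ ($u{\left(p \right)} = p \left(-1\right) + 1 = - p + 1 = 1 - p$)
$-11164 + u{\left(K{\left(Q{\left(6,-5 \right)},10 \right)} \right)} = -11164 + \left(1 - 1\right) = -11164 + 0 = -11164$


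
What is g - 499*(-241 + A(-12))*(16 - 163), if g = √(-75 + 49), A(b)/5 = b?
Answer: -22079253 + I*√26 ≈ -2.2079e+7 + 5.099*I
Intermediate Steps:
A(b) = 5*b
g = I*√26 (g = √(-26) = I*√26 ≈ 5.099*I)
g - 499*(-241 + A(-12))*(16 - 163) = I*√26 - 499*(-241 + 5*(-12))*(16 - 163) = I*√26 - 499*(-241 - 60)*(-147) = I*√26 - (-150199)*(-147) = I*√26 - 499*44247 = I*√26 - 22079253 = -22079253 + I*√26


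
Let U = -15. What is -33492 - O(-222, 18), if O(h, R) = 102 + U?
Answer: -33579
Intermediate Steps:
O(h, R) = 87 (O(h, R) = 102 - 15 = 87)
-33492 - O(-222, 18) = -33492 - 1*87 = -33492 - 87 = -33579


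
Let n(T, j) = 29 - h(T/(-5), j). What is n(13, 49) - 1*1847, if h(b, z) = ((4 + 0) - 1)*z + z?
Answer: -2014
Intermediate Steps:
h(b, z) = 4*z (h(b, z) = (4 - 1)*z + z = 3*z + z = 4*z)
n(T, j) = 29 - 4*j
n(13, 49) - 1*1847 = (29 - 4*49) - 1*1847 = (29 - 196) - 1847 = -167 - 1847 = -2014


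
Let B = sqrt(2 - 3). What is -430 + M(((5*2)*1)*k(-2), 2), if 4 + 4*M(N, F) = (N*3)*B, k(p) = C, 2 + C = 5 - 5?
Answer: -431 - 15*I ≈ -431.0 - 15.0*I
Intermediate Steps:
C = -2 (C = -2 + (5 - 5) = -2 + 0 = -2)
k(p) = -2
B = I (B = sqrt(-1) = I ≈ 1.0*I)
M(N, F) = -1 + 3*I*N/4 (M(N, F) = -1 + ((N*3)*I)/4 = -1 + ((3*N)*I)/4 = -1 + (3*I*N)/4 = -1 + 3*I*N/4)
-430 + M(((5*2)*1)*k(-2), 2) = -430 + (-1 + 3*I*(((5*2)*1)*(-2))/4) = -430 + (-1 + 3*I*((10*1)*(-2))/4) = -430 + (-1 + 3*I*(10*(-2))/4) = -430 + (-1 + (3/4)*I*(-20)) = -430 + (-1 - 15*I) = -431 - 15*I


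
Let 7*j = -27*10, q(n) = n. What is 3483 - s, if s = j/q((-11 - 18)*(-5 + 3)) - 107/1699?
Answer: 1201527337/344897 ≈ 3483.7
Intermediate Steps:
j = -270/7 (j = (-27*10)/7 = (1/7)*(-270) = -270/7 ≈ -38.571)
s = -251086/344897 (s = -270*1/((-11 - 18)*(-5 + 3))/7 - 107/1699 = -270/(7*((-29*(-2)))) - 107*1/1699 = -270/7/58 - 107/1699 = -270/7*1/58 - 107/1699 = -135/203 - 107/1699 = -251086/344897 ≈ -0.72800)
3483 - s = 3483 - 1*(-251086/344897) = 3483 + 251086/344897 = 1201527337/344897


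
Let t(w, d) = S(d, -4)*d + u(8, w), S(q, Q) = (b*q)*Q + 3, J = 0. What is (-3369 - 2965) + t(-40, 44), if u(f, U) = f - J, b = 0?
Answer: -6194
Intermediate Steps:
S(q, Q) = 3 (S(q, Q) = (0*q)*Q + 3 = 0*Q + 3 = 0 + 3 = 3)
u(f, U) = f (u(f, U) = f - 1*0 = f + 0 = f)
t(w, d) = 8 + 3*d (t(w, d) = 3*d + 8 = 8 + 3*d)
(-3369 - 2965) + t(-40, 44) = (-3369 - 2965) + (8 + 3*44) = -6334 + (8 + 132) = -6334 + 140 = -6194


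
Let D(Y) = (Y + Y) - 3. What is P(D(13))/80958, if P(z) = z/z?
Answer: 1/80958 ≈ 1.2352e-5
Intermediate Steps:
D(Y) = -3 + 2*Y (D(Y) = 2*Y - 3 = -3 + 2*Y)
P(z) = 1
P(D(13))/80958 = 1/80958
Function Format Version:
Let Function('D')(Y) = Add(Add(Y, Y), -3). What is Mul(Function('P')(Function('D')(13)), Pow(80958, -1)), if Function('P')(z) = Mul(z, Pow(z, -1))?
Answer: Rational(1, 80958) ≈ 1.2352e-5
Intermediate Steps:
Function('D')(Y) = Add(-3, Mul(2, Y)) (Function('D')(Y) = Add(Mul(2, Y), -3) = Add(-3, Mul(2, Y)))
Function('P')(z) = 1
Mul(Function('P')(Function('D')(13)), Pow(80958, -1)) = Mul(1, Pow(80958, -1)) = Mul(1, Rational(1, 80958)) = Rational(1, 80958)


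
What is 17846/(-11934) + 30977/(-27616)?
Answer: -431257327/164784672 ≈ -2.6171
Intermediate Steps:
17846/(-11934) + 30977/(-27616) = 17846*(-1/11934) + 30977*(-1/27616) = -8923/5967 - 30977/27616 = -431257327/164784672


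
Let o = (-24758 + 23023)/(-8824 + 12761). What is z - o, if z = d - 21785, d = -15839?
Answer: -148123953/3937 ≈ -37624.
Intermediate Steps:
o = -1735/3937 ≈ -0.44069
z = -37624 (z = -15839 - 21785 = -37624)
z - o = -37624 - 1*(-1735/3937) = -37624 + 1735/3937 = -148123953/3937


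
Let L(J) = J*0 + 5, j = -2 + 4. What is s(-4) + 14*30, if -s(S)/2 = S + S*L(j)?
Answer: 468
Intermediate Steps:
j = 2
L(J) = 5 (L(J) = 0 + 5 = 5)
s(S) = -12*S (s(S) = -2*(S + S*5) = -2*(S + 5*S) = -12*S)
s(-4) + 14*30 = -12*(-4) + 14*30 = 48 + 420 = 468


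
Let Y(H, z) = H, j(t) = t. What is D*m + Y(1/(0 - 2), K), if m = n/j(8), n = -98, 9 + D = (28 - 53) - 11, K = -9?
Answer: 2203/4 ≈ 550.75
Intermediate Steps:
D = -45 (D = -9 + ((28 - 53) - 11) = -9 + (-25 - 11) = -9 - 36 = -45)
m = -49/4 (m = -98/8 = -98*⅛ = -49/4 ≈ -12.250)
D*m + Y(1/(0 - 2), K) = -45*(-49/4) + 1/(0 - 2) = 2205/4 + 1/(-2) = 2205/4 - ½ = 2203/4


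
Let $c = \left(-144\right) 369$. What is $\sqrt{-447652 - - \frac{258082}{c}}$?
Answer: $\frac{i \sqrt{975254484914}}{1476} \approx 669.07 i$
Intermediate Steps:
$c = -53136$
$\sqrt{-447652 - - \frac{258082}{c}} = \sqrt{-447652 - - \frac{258082}{-53136}} = \sqrt{-447652 - \left(-258082\right) \left(- \frac{1}{53136}\right)} = \sqrt{-447652 - \frac{129041}{26568}} = \sqrt{- \frac{11893347377}{26568}} = \frac{i \sqrt{975254484914}}{1476}$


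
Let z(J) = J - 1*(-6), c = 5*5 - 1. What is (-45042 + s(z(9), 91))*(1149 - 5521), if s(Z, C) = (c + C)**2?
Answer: 139103924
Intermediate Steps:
c = 24 (c = 25 - 1 = 24)
z(J) = 6 + J (z(J) = J + 6 = 6 + J)
s(Z, C) = (24 + C)**2
(-45042 + s(z(9), 91))*(1149 - 5521) = (-45042 + (24 + 91)**2)*(1149 - 5521) = (-45042 + 115**2)*(-4372) = (-45042 + 13225)*(-4372) = -31817*(-4372) = 139103924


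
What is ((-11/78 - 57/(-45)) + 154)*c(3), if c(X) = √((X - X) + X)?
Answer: 60499*√3/390 ≈ 268.69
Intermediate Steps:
c(X) = √X (c(X) = √(0 + X) = √X)
((-11/78 - 57/(-45)) + 154)*c(3) = ((-11/78 - 57/(-45)) + 154)*√3 = ((-11*1/78 - 57*(-1/45)) + 154)*√3 = ((-11/78 + 19/15) + 154)*√3 = (439/390 + 154)*√3 = 60499*√3/390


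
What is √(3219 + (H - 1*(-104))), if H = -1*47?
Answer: 6*√91 ≈ 57.236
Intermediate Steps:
H = -47
√(3219 + (H - 1*(-104))) = √(3219 + (-47 - 1*(-104))) = √(3219 + (-47 + 104)) = √(3219 + 57) = √3276 = 6*√91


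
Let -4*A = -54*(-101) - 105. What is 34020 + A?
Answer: 130731/4 ≈ 32683.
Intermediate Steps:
A = -5349/4 (A = -(-54*(-101) - 105)/4 = -(5454 - 105)/4 = -¼*5349 = -5349/4 ≈ -1337.3)
34020 + A = 34020 - 5349/4 = 130731/4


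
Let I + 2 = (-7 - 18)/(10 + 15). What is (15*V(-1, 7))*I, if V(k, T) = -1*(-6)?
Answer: -270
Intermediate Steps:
V(k, T) = 6
I = -3 (I = -2 + (-7 - 18)/(10 + 15) = -2 - 25/25 = -2 - 25*1/25 = -2 - 1 = -3)
(15*V(-1, 7))*I = (15*6)*(-3) = 90*(-3) = -270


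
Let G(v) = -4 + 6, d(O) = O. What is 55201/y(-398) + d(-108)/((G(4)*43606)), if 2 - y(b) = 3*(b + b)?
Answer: 1203482873/52109170 ≈ 23.095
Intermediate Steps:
y(b) = 2 - 6*b (y(b) = 2 - 3*(b + b) = 2 - 3*2*b = 2 - 6*b)
G(v) = 2
55201/y(-398) + d(-108)/((G(4)*43606)) = 55201/(2 - 6*(-398)) - 108/(2*43606) = 55201/(2 + 2388) - 108/87212 = 55201/2390 - 108*1/87212 = 55201*(1/2390) - 27/21803 = 55201/2390 - 27/21803 = 1203482873/52109170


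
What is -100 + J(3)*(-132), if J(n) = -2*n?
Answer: 692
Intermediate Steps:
-100 + J(3)*(-132) = -100 - 2*3*(-132) = -100 - 6*(-132) = -100 + 792 = 692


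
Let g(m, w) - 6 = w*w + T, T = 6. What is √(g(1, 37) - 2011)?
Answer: 3*I*√70 ≈ 25.1*I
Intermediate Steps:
g(m, w) = 12 + w² (g(m, w) = 6 + (w*w + 6) = 6 + (w² + 6) = 6 + (6 + w²) = 12 + w²)
√(g(1, 37) - 2011) = √((12 + 37²) - 2011) = √((12 + 1369) - 2011) = √(1381 - 2011) = √(-630) = 3*I*√70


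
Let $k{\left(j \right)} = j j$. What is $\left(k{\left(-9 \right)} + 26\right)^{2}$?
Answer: $11449$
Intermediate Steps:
$k{\left(j \right)} = j^{2}$
$\left(k{\left(-9 \right)} + 26\right)^{2} = \left(\left(-9\right)^{2} + 26\right)^{2} = \left(81 + 26\right)^{2} = 107^{2} = 11449$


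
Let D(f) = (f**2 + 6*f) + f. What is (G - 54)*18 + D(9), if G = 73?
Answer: 486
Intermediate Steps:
D(f) = f**2 + 7*f
(G - 54)*18 + D(9) = (73 - 54)*18 + 9*(7 + 9) = 19*18 + 9*16 = 342 + 144 = 486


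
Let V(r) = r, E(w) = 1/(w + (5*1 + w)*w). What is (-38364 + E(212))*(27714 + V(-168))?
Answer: -24419950770579/23108 ≈ -1.0568e+9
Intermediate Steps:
E(w) = 1/(w + w*(5 + w)) (E(w) = 1/(w + (5 + w)*w) = 1/(w + w*(5 + w)))
(-38364 + E(212))*(27714 + V(-168)) = (-38364 + 1/(212*(6 + 212)))*(27714 - 168) = (-38364 + (1/212)/218)*27546 = (-38364 + (1/212)*(1/218))*27546 = (-38364 + 1/46216)*27546 = -1773030623/46216*27546 = -24419950770579/23108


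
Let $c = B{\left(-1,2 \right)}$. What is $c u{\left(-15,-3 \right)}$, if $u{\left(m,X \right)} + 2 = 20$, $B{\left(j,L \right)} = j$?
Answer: $-18$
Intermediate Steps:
$u{\left(m,X \right)} = 18$ ($u{\left(m,X \right)} = -2 + 20 = 18$)
$c = -1$
$c u{\left(-15,-3 \right)} = \left(-1\right) 18 = -18$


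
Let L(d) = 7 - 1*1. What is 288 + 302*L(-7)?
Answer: 2100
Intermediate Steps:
L(d) = 6 (L(d) = 7 - 1 = 6)
288 + 302*L(-7) = 288 + 302*6 = 288 + 1812 = 2100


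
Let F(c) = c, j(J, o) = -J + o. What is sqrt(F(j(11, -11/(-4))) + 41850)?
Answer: sqrt(167367)/2 ≈ 204.55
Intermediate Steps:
j(J, o) = o - J
sqrt(F(j(11, -11/(-4))) + 41850) = sqrt((-11/(-4) - 1*11) + 41850) = sqrt((-11*(-1/4) - 11) + 41850) = sqrt((11/4 - 11) + 41850) = sqrt(-33/4 + 41850) = sqrt(167367/4) = sqrt(167367)/2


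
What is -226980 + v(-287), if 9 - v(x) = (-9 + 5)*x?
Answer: -228119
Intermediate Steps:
v(x) = 9 + 4*x (v(x) = 9 - (-9 + 5)*x = 9 - (-4)*x = 9 + 4*x)
-226980 + v(-287) = -226980 + (9 + 4*(-287)) = -226980 + (9 - 1148) = -226980 - 1139 = -228119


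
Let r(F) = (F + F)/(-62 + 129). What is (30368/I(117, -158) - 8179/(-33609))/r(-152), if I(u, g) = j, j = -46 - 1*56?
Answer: 669871159/10217136 ≈ 65.563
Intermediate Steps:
j = -102 (j = -46 - 56 = -102)
I(u, g) = -102
r(F) = 2*F/67 (r(F) = (2*F)/67 = (2*F)*(1/67) = 2*F/67)
(30368/I(117, -158) - 8179/(-33609))/r(-152) = (30368/(-102) - 8179/(-33609))/(((2/67)*(-152))) = (30368*(-1/102) - 8179*(-1/33609))/(-304/67) = (-15184/51 + 8179/33609)*(-67/304) = -9998077/33609*(-67/304) = 669871159/10217136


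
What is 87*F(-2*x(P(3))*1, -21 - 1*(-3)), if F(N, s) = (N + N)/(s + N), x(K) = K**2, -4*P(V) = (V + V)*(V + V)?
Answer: 783/5 ≈ 156.60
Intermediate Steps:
P(V) = -V**2 (P(V) = -(V + V)*(V + V)/4 = -2*V*2*V/4 = -V**2)
F(N, s) = 2*N/(N + s) (F(N, s) = (2*N)/(N + s) = 2*N/(N + s))
87*F(-2*x(P(3))*1, -21 - 1*(-3)) = 87*(2*(-2*(-1*3**2)**2*1)/(-2*(-1*3**2)**2*1 + (-21 - 1*(-3)))) = 87*(2*(-2*(-1*9)**2*1)/(-2*(-1*9)**2*1 + (-21 + 3))) = 87*(2*(-2*(-9)**2*1)/(-2*(-9)**2*1 - 18)) = 87*(2*(-2*81*1)/(-2*81*1 - 18)) = 87*(2*(-162*1)/(-162*1 - 18)) = 87*(2*(-162)/(-162 - 18)) = 87*(2*(-162)/(-180)) = 87*(2*(-162)*(-1/180)) = 87*(9/5) = 783/5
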